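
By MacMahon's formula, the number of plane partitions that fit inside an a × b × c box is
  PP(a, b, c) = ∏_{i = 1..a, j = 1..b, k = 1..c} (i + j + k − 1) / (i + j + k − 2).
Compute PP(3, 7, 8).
PP(3, 7, 8) = 4971151900

Evaluate the triple product over i = 1..3, j = 1..7, k = 1..8. The factors are (2/1) · (3/2) · (4/3) · (5/4) · (6/5) · (7/6) · (8/7) · (9/8) · … (168 factors total). The numerators and denominators telescope so the product is an integer; carrying out the multiplication exactly gives PP(3, 7, 8) = 4971151900.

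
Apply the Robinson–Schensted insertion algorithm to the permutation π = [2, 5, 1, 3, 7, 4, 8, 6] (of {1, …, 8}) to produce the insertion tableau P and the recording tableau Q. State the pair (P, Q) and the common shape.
P = [1, 3, 4, 6] / [2, 5, 7, 8];  Q = [1, 2, 5, 7] / [3, 4, 6, 8];  common shape = (4, 4)

Row-insert the values π_1, π_2, … into P one at a time, bumping the leftmost entry strictly greater than the inserted value down to the next row. The recording tableau Q records, in position (i, j), the step at which that cell was added to P.
  Insert 2 (step 1): P = [2];  Q = [1]
  Insert 5 (step 2): P = [2, 5];  Q = [1, 2]
  Insert 1 (step 3): P = [1, 5] / [2];  Q = [1, 2] / [3]
  Insert 3 (step 4): P = [1, 3] / [2, 5];  Q = [1, 2] / [3, 4]
  Insert 7 (step 5): P = [1, 3, 7] / [2, 5];  Q = [1, 2, 5] / [3, 4]
  Insert 4 (step 6): P = [1, 3, 4] / [2, 5, 7];  Q = [1, 2, 5] / [3, 4, 6]
  Insert 8 (step 7): P = [1, 3, 4, 8] / [2, 5, 7];  Q = [1, 2, 5, 7] / [3, 4, 6]
  Insert 6 (step 8): P = [1, 3, 4, 6] / [2, 5, 7, 8];  Q = [1, 2, 5, 7] / [3, 4, 6, 8]
Final shape: (4, 4).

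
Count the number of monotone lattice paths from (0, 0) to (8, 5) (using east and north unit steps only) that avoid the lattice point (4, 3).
Number of paths = 762

Total paths from (0, 0) to (8, 5): C(13, 8) = 1287. Paths through (4, 3): (paths (0, 0) → (4, 3)) × (paths (4, 3) → (8, 5)) = C(7, 4) · C(6, 4) = 35 · 15 = 525. Avoidance count = 1287 − 525 = 762.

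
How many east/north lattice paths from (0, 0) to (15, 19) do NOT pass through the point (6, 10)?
Number of paths = 1466618560

Total paths from (0, 0) to (15, 19): C(34, 15) = 1855967520. Paths through (6, 10): (paths (0, 0) → (6, 10)) × (paths (6, 10) → (15, 19)) = C(16, 6) · C(18, 9) = 8008 · 48620 = 389348960. Avoidance count = 1855967520 − 389348960 = 1466618560.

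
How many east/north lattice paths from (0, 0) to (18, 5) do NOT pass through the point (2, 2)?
Number of paths = 27835

Total paths from (0, 0) to (18, 5): C(23, 18) = 33649. Paths through (2, 2): (paths (0, 0) → (2, 2)) × (paths (2, 2) → (18, 5)) = C(4, 2) · C(19, 16) = 6 · 969 = 5814. Avoidance count = 33649 − 5814 = 27835.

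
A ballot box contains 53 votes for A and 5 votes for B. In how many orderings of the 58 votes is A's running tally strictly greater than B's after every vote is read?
Strict-lead orderings = 3792096

Total orderings of the 58 votes with 53 for A: C(58, 53) = 4582116. By the Bertrand ballot formula (Cycle Lemma / reflection principle), the number of orderings in which A is strictly ahead of B throughout is (p − q)/(p + q) · C(p + q, p) = (53 − 5)/(53 + 5) · 4582116 = 3792096.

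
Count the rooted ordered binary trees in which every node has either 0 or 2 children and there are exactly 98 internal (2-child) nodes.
C_98 = 57743358069601357782187700608042856334020731624756611000

These full binary trees are counted by the Catalan number C_n = (1/(n + 1)) · C(2n, n). For n = 98: C_98 = (1/99) · C(196, 98) = 5716592448890534420436582360196242777068052430850904489000/99 = 57743358069601357782187700608042856334020731624756611000.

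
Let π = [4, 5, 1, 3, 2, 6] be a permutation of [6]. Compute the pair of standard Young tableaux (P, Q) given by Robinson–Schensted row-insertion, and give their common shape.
P = [1, 2, 6] / [3, 5] / [4];  Q = [1, 2, 6] / [3, 4] / [5];  common shape = (3, 2, 1)

Row-insert the values π_1, π_2, … into P one at a time, bumping the leftmost entry strictly greater than the inserted value down to the next row. The recording tableau Q records, in position (i, j), the step at which that cell was added to P.
  Insert 4 (step 1): P = [4];  Q = [1]
  Insert 5 (step 2): P = [4, 5];  Q = [1, 2]
  Insert 1 (step 3): P = [1, 5] / [4];  Q = [1, 2] / [3]
  Insert 3 (step 4): P = [1, 3] / [4, 5];  Q = [1, 2] / [3, 4]
  Insert 2 (step 5): P = [1, 2] / [3, 5] / [4];  Q = [1, 2] / [3, 4] / [5]
  Insert 6 (step 6): P = [1, 2, 6] / [3, 5] / [4];  Q = [1, 2, 6] / [3, 4] / [5]
Final shape: (3, 2, 1).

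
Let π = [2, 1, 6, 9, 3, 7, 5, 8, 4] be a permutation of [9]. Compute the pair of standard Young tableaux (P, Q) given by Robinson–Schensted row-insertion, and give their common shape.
P = [1, 3, 4, 8] / [2, 5, 7] / [6] / [9];  Q = [1, 3, 4, 8] / [2, 5, 6] / [7] / [9];  common shape = (4, 3, 1, 1)

Row-insert the values π_1, π_2, … into P one at a time, bumping the leftmost entry strictly greater than the inserted value down to the next row. The recording tableau Q records, in position (i, j), the step at which that cell was added to P.
  Insert 2 (step 1): P = [2];  Q = [1]
  Insert 1 (step 2): P = [1] / [2];  Q = [1] / [2]
  Insert 6 (step 3): P = [1, 6] / [2];  Q = [1, 3] / [2]
  Insert 9 (step 4): P = [1, 6, 9] / [2];  Q = [1, 3, 4] / [2]
  Insert 3 (step 5): P = [1, 3, 9] / [2, 6];  Q = [1, 3, 4] / [2, 5]
  Insert 7 (step 6): P = [1, 3, 7] / [2, 6, 9];  Q = [1, 3, 4] / [2, 5, 6]
  Insert 5 (step 7): P = [1, 3, 5] / [2, 6, 7] / [9];  Q = [1, 3, 4] / [2, 5, 6] / [7]
  Insert 8 (step 8): P = [1, 3, 5, 8] / [2, 6, 7] / [9];  Q = [1, 3, 4, 8] / [2, 5, 6] / [7]
  Insert 4 (step 9): P = [1, 3, 4, 8] / [2, 5, 7] / [6] / [9];  Q = [1, 3, 4, 8] / [2, 5, 6] / [7] / [9]
Final shape: (4, 3, 1, 1).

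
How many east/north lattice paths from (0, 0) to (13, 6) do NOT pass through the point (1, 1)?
Number of paths = 14756

Total paths from (0, 0) to (13, 6): C(19, 13) = 27132. Paths through (1, 1): (paths (0, 0) → (1, 1)) × (paths (1, 1) → (13, 6)) = C(2, 1) · C(17, 12) = 2 · 6188 = 12376. Avoidance count = 27132 − 12376 = 14756.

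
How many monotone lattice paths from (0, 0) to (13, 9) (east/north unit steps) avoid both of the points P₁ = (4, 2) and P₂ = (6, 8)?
Number of paths = 305156

Inclusion–exclusion. Total paths: C(22, 13) = 497420. Through P₁: C(6, 4)·C(16, 9) = 171600. Through P₂: C(14, 6)·C(8, 7) = 24024. Since P₁ is strictly southwest of P₂, a monotone path through both must visit P₁ then P₂; paths through both = C(6, 4)·C(8, 2)·C(8, 7) = 3360. Avoid both = 497420 − 171600 − 24024 + 3360 = 305156.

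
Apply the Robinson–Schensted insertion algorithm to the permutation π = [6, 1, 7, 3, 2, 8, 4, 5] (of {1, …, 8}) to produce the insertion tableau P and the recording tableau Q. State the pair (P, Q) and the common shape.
P = [1, 2, 4, 5] / [3, 7, 8] / [6];  Q = [1, 3, 6, 8] / [2, 4, 7] / [5];  common shape = (4, 3, 1)

Row-insert the values π_1, π_2, … into P one at a time, bumping the leftmost entry strictly greater than the inserted value down to the next row. The recording tableau Q records, in position (i, j), the step at which that cell was added to P.
  Insert 6 (step 1): P = [6];  Q = [1]
  Insert 1 (step 2): P = [1] / [6];  Q = [1] / [2]
  Insert 7 (step 3): P = [1, 7] / [6];  Q = [1, 3] / [2]
  Insert 3 (step 4): P = [1, 3] / [6, 7];  Q = [1, 3] / [2, 4]
  Insert 2 (step 5): P = [1, 2] / [3, 7] / [6];  Q = [1, 3] / [2, 4] / [5]
  Insert 8 (step 6): P = [1, 2, 8] / [3, 7] / [6];  Q = [1, 3, 6] / [2, 4] / [5]
  Insert 4 (step 7): P = [1, 2, 4] / [3, 7, 8] / [6];  Q = [1, 3, 6] / [2, 4, 7] / [5]
  Insert 5 (step 8): P = [1, 2, 4, 5] / [3, 7, 8] / [6];  Q = [1, 3, 6, 8] / [2, 4, 7] / [5]
Final shape: (4, 3, 1).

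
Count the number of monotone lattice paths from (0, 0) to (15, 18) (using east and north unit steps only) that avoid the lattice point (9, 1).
Number of paths = 1036148850

Total paths from (0, 0) to (15, 18): C(33, 15) = 1037158320. Paths through (9, 1): (paths (0, 0) → (9, 1)) × (paths (9, 1) → (15, 18)) = C(10, 9) · C(23, 6) = 10 · 100947 = 1009470. Avoidance count = 1037158320 − 1009470 = 1036148850.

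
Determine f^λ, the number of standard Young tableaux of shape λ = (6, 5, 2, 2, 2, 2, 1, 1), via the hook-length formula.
# SYT of shape (6, 5, 2, 2, 2, 2, 1, 1) = 307676880

Hook-length formula: f^λ = n! / Π hook(c), product over all cells c of the Young diagram. For λ = (6, 5, 2, 2, 2, 2, 1, 1), n = 21 boxes. Hook lengths by row (left-to-right, top-to-bottom): [13, 10, 5, 4, 3, 1]; [11, 8, 3, 2, 1]; [7, 4]; [6, 3]; [5, 2]; [4, 1]; [2]; [1]. Product of hooks = 166053888000. So f^λ = 21! / 166053888000 = 51090942171709440000 / 166053888000 = 307676880.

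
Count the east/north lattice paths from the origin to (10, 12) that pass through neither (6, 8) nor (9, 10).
Number of paths = 249392

Inclusion–exclusion. Total paths: C(22, 10) = 646646. Through P₁: C(14, 6)·C(8, 4) = 210210. Through P₂: C(19, 9)·C(3, 1) = 277134. Since P₁ is strictly southwest of P₂, a monotone path through both must visit P₁ then P₂; paths through both = C(14, 6)·C(5, 3)·C(3, 1) = 90090. Avoid both = 646646 − 210210 − 277134 + 90090 = 249392.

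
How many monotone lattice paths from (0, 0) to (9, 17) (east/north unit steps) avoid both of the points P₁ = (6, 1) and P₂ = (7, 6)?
Number of paths = 2987195

Inclusion–exclusion. Total paths: C(26, 9) = 3124550. Through P₁: C(7, 6)·C(19, 3) = 6783. Through P₂: C(13, 7)·C(13, 2) = 133848. Since P₁ is strictly southwest of P₂, a monotone path through both must visit P₁ then P₂; paths through both = C(7, 6)·C(6, 1)·C(13, 2) = 3276. Avoid both = 3124550 − 6783 − 133848 + 3276 = 2987195.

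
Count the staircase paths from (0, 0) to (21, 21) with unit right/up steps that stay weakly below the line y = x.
C_21 = 24466267020

These NE paths below the diagonal are counted by the Catalan number C_n = (1/(n + 1)) · C(2n, n). For n = 21: C_21 = (1/22) · C(42, 21) = 538257874440/22 = 24466267020.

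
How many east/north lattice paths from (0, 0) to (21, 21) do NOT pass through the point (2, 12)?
Number of paths = 537629346540

Total paths from (0, 0) to (21, 21): C(42, 21) = 538257874440. Paths through (2, 12): (paths (0, 0) → (2, 12)) × (paths (2, 12) → (21, 21)) = C(14, 2) · C(28, 19) = 91 · 6906900 = 628527900. Avoidance count = 538257874440 − 628527900 = 537629346540.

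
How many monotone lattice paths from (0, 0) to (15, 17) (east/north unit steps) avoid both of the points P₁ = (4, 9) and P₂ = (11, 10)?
Number of paths = 397172910

Inclusion–exclusion. Total paths: C(32, 15) = 565722720. Through P₁: C(13, 4)·C(19, 11) = 54041130. Through P₂: C(21, 11)·C(11, 4) = 116396280. Since P₁ is strictly southwest of P₂, a monotone path through both must visit P₁ then P₂; paths through both = C(13, 4)·C(8, 7)·C(11, 4) = 1887600. Avoid both = 565722720 − 54041130 − 116396280 + 1887600 = 397172910.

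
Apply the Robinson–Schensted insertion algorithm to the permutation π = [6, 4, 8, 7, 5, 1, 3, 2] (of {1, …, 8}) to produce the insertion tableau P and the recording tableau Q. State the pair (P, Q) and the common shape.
P = [1, 2] / [3, 5] / [4, 7] / [6] / [8];  Q = [1, 3] / [2, 4] / [5, 7] / [6] / [8];  common shape = (2, 2, 2, 1, 1)

Row-insert the values π_1, π_2, … into P one at a time, bumping the leftmost entry strictly greater than the inserted value down to the next row. The recording tableau Q records, in position (i, j), the step at which that cell was added to P.
  Insert 6 (step 1): P = [6];  Q = [1]
  Insert 4 (step 2): P = [4] / [6];  Q = [1] / [2]
  Insert 8 (step 3): P = [4, 8] / [6];  Q = [1, 3] / [2]
  Insert 7 (step 4): P = [4, 7] / [6, 8];  Q = [1, 3] / [2, 4]
  Insert 5 (step 5): P = [4, 5] / [6, 7] / [8];  Q = [1, 3] / [2, 4] / [5]
  Insert 1 (step 6): P = [1, 5] / [4, 7] / [6] / [8];  Q = [1, 3] / [2, 4] / [5] / [6]
  Insert 3 (step 7): P = [1, 3] / [4, 5] / [6, 7] / [8];  Q = [1, 3] / [2, 4] / [5, 7] / [6]
  Insert 2 (step 8): P = [1, 2] / [3, 5] / [4, 7] / [6] / [8];  Q = [1, 3] / [2, 4] / [5, 7] / [6] / [8]
Final shape: (2, 2, 2, 1, 1).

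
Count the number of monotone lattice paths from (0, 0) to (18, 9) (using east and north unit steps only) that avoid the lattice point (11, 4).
Number of paths = 3605745

Total paths from (0, 0) to (18, 9): C(27, 18) = 4686825. Paths through (11, 4): (paths (0, 0) → (11, 4)) × (paths (11, 4) → (18, 9)) = C(15, 11) · C(12, 7) = 1365 · 792 = 1081080. Avoidance count = 4686825 − 1081080 = 3605745.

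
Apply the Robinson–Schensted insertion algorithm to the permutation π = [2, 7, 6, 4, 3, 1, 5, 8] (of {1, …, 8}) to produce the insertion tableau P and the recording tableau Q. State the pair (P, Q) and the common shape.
P = [1, 3, 5, 8] / [2] / [4] / [6] / [7];  Q = [1, 2, 7, 8] / [3] / [4] / [5] / [6];  common shape = (4, 1, 1, 1, 1)

Row-insert the values π_1, π_2, … into P one at a time, bumping the leftmost entry strictly greater than the inserted value down to the next row. The recording tableau Q records, in position (i, j), the step at which that cell was added to P.
  Insert 2 (step 1): P = [2];  Q = [1]
  Insert 7 (step 2): P = [2, 7];  Q = [1, 2]
  Insert 6 (step 3): P = [2, 6] / [7];  Q = [1, 2] / [3]
  Insert 4 (step 4): P = [2, 4] / [6] / [7];  Q = [1, 2] / [3] / [4]
  Insert 3 (step 5): P = [2, 3] / [4] / [6] / [7];  Q = [1, 2] / [3] / [4] / [5]
  Insert 1 (step 6): P = [1, 3] / [2] / [4] / [6] / [7];  Q = [1, 2] / [3] / [4] / [5] / [6]
  Insert 5 (step 7): P = [1, 3, 5] / [2] / [4] / [6] / [7];  Q = [1, 2, 7] / [3] / [4] / [5] / [6]
  Insert 8 (step 8): P = [1, 3, 5, 8] / [2] / [4] / [6] / [7];  Q = [1, 2, 7, 8] / [3] / [4] / [5] / [6]
Final shape: (4, 1, 1, 1, 1).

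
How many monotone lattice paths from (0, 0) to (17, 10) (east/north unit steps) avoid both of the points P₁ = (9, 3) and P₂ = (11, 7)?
Number of paths = 4624569

Inclusion–exclusion. Total paths: C(27, 17) = 8436285. Through P₁: C(12, 9)·C(15, 8) = 1415700. Through P₂: C(18, 11)·C(9, 6) = 2673216. Since P₁ is strictly southwest of P₂, a monotone path through both must visit P₁ then P₂; paths through both = C(12, 9)·C(6, 2)·C(9, 6) = 277200. Avoid both = 8436285 − 1415700 − 2673216 + 277200 = 4624569.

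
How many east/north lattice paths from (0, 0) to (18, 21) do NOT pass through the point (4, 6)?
Number of paths = 46071804390

Total paths from (0, 0) to (18, 21): C(39, 18) = 62359143990. Paths through (4, 6): (paths (0, 0) → (4, 6)) × (paths (4, 6) → (18, 21)) = C(10, 4) · C(29, 14) = 210 · 77558760 = 16287339600. Avoidance count = 62359143990 − 16287339600 = 46071804390.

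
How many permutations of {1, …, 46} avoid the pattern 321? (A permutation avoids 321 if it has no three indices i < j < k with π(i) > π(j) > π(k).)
C_46 = 8740328711533173390046320

These 321-avoiding permutations are counted by the Catalan number C_n = (1/(n + 1)) · C(2n, n). For n = 46: C_46 = (1/47) · C(92, 46) = 410795449442059149332177040/47 = 8740328711533173390046320.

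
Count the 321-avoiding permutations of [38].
C_38 = 176733862787006701400

These 321-avoiding permutations are counted by the Catalan number C_n = (1/(n + 1)) · C(2n, n). For n = 38: C_38 = (1/39) · C(76, 38) = 6892620648693261354600/39 = 176733862787006701400.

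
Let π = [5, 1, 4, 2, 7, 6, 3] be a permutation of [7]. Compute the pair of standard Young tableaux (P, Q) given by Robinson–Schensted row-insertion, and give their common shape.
P = [1, 2, 3] / [4, 6] / [5, 7];  Q = [1, 3, 5] / [2, 6] / [4, 7];  common shape = (3, 2, 2)

Row-insert the values π_1, π_2, … into P one at a time, bumping the leftmost entry strictly greater than the inserted value down to the next row. The recording tableau Q records, in position (i, j), the step at which that cell was added to P.
  Insert 5 (step 1): P = [5];  Q = [1]
  Insert 1 (step 2): P = [1] / [5];  Q = [1] / [2]
  Insert 4 (step 3): P = [1, 4] / [5];  Q = [1, 3] / [2]
  Insert 2 (step 4): P = [1, 2] / [4] / [5];  Q = [1, 3] / [2] / [4]
  Insert 7 (step 5): P = [1, 2, 7] / [4] / [5];  Q = [1, 3, 5] / [2] / [4]
  Insert 6 (step 6): P = [1, 2, 6] / [4, 7] / [5];  Q = [1, 3, 5] / [2, 6] / [4]
  Insert 3 (step 7): P = [1, 2, 3] / [4, 6] / [5, 7];  Q = [1, 3, 5] / [2, 6] / [4, 7]
Final shape: (3, 2, 2).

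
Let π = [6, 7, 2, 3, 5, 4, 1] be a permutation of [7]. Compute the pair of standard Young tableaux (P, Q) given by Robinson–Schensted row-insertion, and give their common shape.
P = [1, 3, 4] / [2, 7] / [5] / [6];  Q = [1, 2, 5] / [3, 4] / [6] / [7];  common shape = (3, 2, 1, 1)

Row-insert the values π_1, π_2, … into P one at a time, bumping the leftmost entry strictly greater than the inserted value down to the next row. The recording tableau Q records, in position (i, j), the step at which that cell was added to P.
  Insert 6 (step 1): P = [6];  Q = [1]
  Insert 7 (step 2): P = [6, 7];  Q = [1, 2]
  Insert 2 (step 3): P = [2, 7] / [6];  Q = [1, 2] / [3]
  Insert 3 (step 4): P = [2, 3] / [6, 7];  Q = [1, 2] / [3, 4]
  Insert 5 (step 5): P = [2, 3, 5] / [6, 7];  Q = [1, 2, 5] / [3, 4]
  Insert 4 (step 6): P = [2, 3, 4] / [5, 7] / [6];  Q = [1, 2, 5] / [3, 4] / [6]
  Insert 1 (step 7): P = [1, 3, 4] / [2, 7] / [5] / [6];  Q = [1, 2, 5] / [3, 4] / [6] / [7]
Final shape: (3, 2, 1, 1).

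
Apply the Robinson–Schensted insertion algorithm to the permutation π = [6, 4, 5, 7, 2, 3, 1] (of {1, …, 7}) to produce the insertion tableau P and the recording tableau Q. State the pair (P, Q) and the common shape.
P = [1, 3, 7] / [2, 5] / [4] / [6];  Q = [1, 3, 4] / [2, 6] / [5] / [7];  common shape = (3, 2, 1, 1)

Row-insert the values π_1, π_2, … into P one at a time, bumping the leftmost entry strictly greater than the inserted value down to the next row. The recording tableau Q records, in position (i, j), the step at which that cell was added to P.
  Insert 6 (step 1): P = [6];  Q = [1]
  Insert 4 (step 2): P = [4] / [6];  Q = [1] / [2]
  Insert 5 (step 3): P = [4, 5] / [6];  Q = [1, 3] / [2]
  Insert 7 (step 4): P = [4, 5, 7] / [6];  Q = [1, 3, 4] / [2]
  Insert 2 (step 5): P = [2, 5, 7] / [4] / [6];  Q = [1, 3, 4] / [2] / [5]
  Insert 3 (step 6): P = [2, 3, 7] / [4, 5] / [6];  Q = [1, 3, 4] / [2, 6] / [5]
  Insert 1 (step 7): P = [1, 3, 7] / [2, 5] / [4] / [6];  Q = [1, 3, 4] / [2, 6] / [5] / [7]
Final shape: (3, 2, 1, 1).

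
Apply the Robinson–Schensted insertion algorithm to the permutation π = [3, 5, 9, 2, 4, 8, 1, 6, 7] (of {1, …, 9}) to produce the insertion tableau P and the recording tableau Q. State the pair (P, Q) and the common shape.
P = [1, 4, 6, 7] / [2, 5, 8] / [3, 9];  Q = [1, 2, 3, 9] / [4, 5, 6] / [7, 8];  common shape = (4, 3, 2)

Row-insert the values π_1, π_2, … into P one at a time, bumping the leftmost entry strictly greater than the inserted value down to the next row. The recording tableau Q records, in position (i, j), the step at which that cell was added to P.
  Insert 3 (step 1): P = [3];  Q = [1]
  Insert 5 (step 2): P = [3, 5];  Q = [1, 2]
  Insert 9 (step 3): P = [3, 5, 9];  Q = [1, 2, 3]
  Insert 2 (step 4): P = [2, 5, 9] / [3];  Q = [1, 2, 3] / [4]
  Insert 4 (step 5): P = [2, 4, 9] / [3, 5];  Q = [1, 2, 3] / [4, 5]
  Insert 8 (step 6): P = [2, 4, 8] / [3, 5, 9];  Q = [1, 2, 3] / [4, 5, 6]
  Insert 1 (step 7): P = [1, 4, 8] / [2, 5, 9] / [3];  Q = [1, 2, 3] / [4, 5, 6] / [7]
  Insert 6 (step 8): P = [1, 4, 6] / [2, 5, 8] / [3, 9];  Q = [1, 2, 3] / [4, 5, 6] / [7, 8]
  Insert 7 (step 9): P = [1, 4, 6, 7] / [2, 5, 8] / [3, 9];  Q = [1, 2, 3, 9] / [4, 5, 6] / [7, 8]
Final shape: (4, 3, 2).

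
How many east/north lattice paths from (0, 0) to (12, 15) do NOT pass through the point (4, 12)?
Number of paths = 17083560

Total paths from (0, 0) to (12, 15): C(27, 12) = 17383860. Paths through (4, 12): (paths (0, 0) → (4, 12)) × (paths (4, 12) → (12, 15)) = C(16, 4) · C(11, 8) = 1820 · 165 = 300300. Avoidance count = 17383860 − 300300 = 17083560.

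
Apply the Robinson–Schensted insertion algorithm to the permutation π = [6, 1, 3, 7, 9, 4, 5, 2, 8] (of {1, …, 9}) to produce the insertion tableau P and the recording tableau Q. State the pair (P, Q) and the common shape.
P = [1, 2, 4, 5, 8] / [3, 7, 9] / [6];  Q = [1, 3, 4, 5, 9] / [2, 6, 7] / [8];  common shape = (5, 3, 1)

Row-insert the values π_1, π_2, … into P one at a time, bumping the leftmost entry strictly greater than the inserted value down to the next row. The recording tableau Q records, in position (i, j), the step at which that cell was added to P.
  Insert 6 (step 1): P = [6];  Q = [1]
  Insert 1 (step 2): P = [1] / [6];  Q = [1] / [2]
  Insert 3 (step 3): P = [1, 3] / [6];  Q = [1, 3] / [2]
  Insert 7 (step 4): P = [1, 3, 7] / [6];  Q = [1, 3, 4] / [2]
  Insert 9 (step 5): P = [1, 3, 7, 9] / [6];  Q = [1, 3, 4, 5] / [2]
  Insert 4 (step 6): P = [1, 3, 4, 9] / [6, 7];  Q = [1, 3, 4, 5] / [2, 6]
  Insert 5 (step 7): P = [1, 3, 4, 5] / [6, 7, 9];  Q = [1, 3, 4, 5] / [2, 6, 7]
  Insert 2 (step 8): P = [1, 2, 4, 5] / [3, 7, 9] / [6];  Q = [1, 3, 4, 5] / [2, 6, 7] / [8]
  Insert 8 (step 9): P = [1, 2, 4, 5, 8] / [3, 7, 9] / [6];  Q = [1, 3, 4, 5, 9] / [2, 6, 7] / [8]
Final shape: (5, 3, 1).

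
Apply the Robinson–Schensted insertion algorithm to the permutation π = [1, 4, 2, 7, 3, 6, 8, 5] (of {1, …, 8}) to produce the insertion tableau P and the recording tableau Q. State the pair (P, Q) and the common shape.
P = [1, 2, 3, 5, 8] / [4, 6] / [7];  Q = [1, 2, 4, 6, 7] / [3, 5] / [8];  common shape = (5, 2, 1)

Row-insert the values π_1, π_2, … into P one at a time, bumping the leftmost entry strictly greater than the inserted value down to the next row. The recording tableau Q records, in position (i, j), the step at which that cell was added to P.
  Insert 1 (step 1): P = [1];  Q = [1]
  Insert 4 (step 2): P = [1, 4];  Q = [1, 2]
  Insert 2 (step 3): P = [1, 2] / [4];  Q = [1, 2] / [3]
  Insert 7 (step 4): P = [1, 2, 7] / [4];  Q = [1, 2, 4] / [3]
  Insert 3 (step 5): P = [1, 2, 3] / [4, 7];  Q = [1, 2, 4] / [3, 5]
  Insert 6 (step 6): P = [1, 2, 3, 6] / [4, 7];  Q = [1, 2, 4, 6] / [3, 5]
  Insert 8 (step 7): P = [1, 2, 3, 6, 8] / [4, 7];  Q = [1, 2, 4, 6, 7] / [3, 5]
  Insert 5 (step 8): P = [1, 2, 3, 5, 8] / [4, 6] / [7];  Q = [1, 2, 4, 6, 7] / [3, 5] / [8]
Final shape: (5, 2, 1).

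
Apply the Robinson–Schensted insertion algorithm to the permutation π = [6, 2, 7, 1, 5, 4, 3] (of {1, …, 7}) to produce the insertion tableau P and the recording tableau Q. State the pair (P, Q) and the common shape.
P = [1, 3] / [2, 4] / [5, 7] / [6];  Q = [1, 3] / [2, 5] / [4, 6] / [7];  common shape = (2, 2, 2, 1)

Row-insert the values π_1, π_2, … into P one at a time, bumping the leftmost entry strictly greater than the inserted value down to the next row. The recording tableau Q records, in position (i, j), the step at which that cell was added to P.
  Insert 6 (step 1): P = [6];  Q = [1]
  Insert 2 (step 2): P = [2] / [6];  Q = [1] / [2]
  Insert 7 (step 3): P = [2, 7] / [6];  Q = [1, 3] / [2]
  Insert 1 (step 4): P = [1, 7] / [2] / [6];  Q = [1, 3] / [2] / [4]
  Insert 5 (step 5): P = [1, 5] / [2, 7] / [6];  Q = [1, 3] / [2, 5] / [4]
  Insert 4 (step 6): P = [1, 4] / [2, 5] / [6, 7];  Q = [1, 3] / [2, 5] / [4, 6]
  Insert 3 (step 7): P = [1, 3] / [2, 4] / [5, 7] / [6];  Q = [1, 3] / [2, 5] / [4, 6] / [7]
Final shape: (2, 2, 2, 1).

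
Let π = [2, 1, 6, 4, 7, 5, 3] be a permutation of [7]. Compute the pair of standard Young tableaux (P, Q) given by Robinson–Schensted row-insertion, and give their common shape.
P = [1, 3, 5] / [2, 4, 7] / [6];  Q = [1, 3, 5] / [2, 4, 6] / [7];  common shape = (3, 3, 1)

Row-insert the values π_1, π_2, … into P one at a time, bumping the leftmost entry strictly greater than the inserted value down to the next row. The recording tableau Q records, in position (i, j), the step at which that cell was added to P.
  Insert 2 (step 1): P = [2];  Q = [1]
  Insert 1 (step 2): P = [1] / [2];  Q = [1] / [2]
  Insert 6 (step 3): P = [1, 6] / [2];  Q = [1, 3] / [2]
  Insert 4 (step 4): P = [1, 4] / [2, 6];  Q = [1, 3] / [2, 4]
  Insert 7 (step 5): P = [1, 4, 7] / [2, 6];  Q = [1, 3, 5] / [2, 4]
  Insert 5 (step 6): P = [1, 4, 5] / [2, 6, 7];  Q = [1, 3, 5] / [2, 4, 6]
  Insert 3 (step 7): P = [1, 3, 5] / [2, 4, 7] / [6];  Q = [1, 3, 5] / [2, 4, 6] / [7]
Final shape: (3, 3, 1).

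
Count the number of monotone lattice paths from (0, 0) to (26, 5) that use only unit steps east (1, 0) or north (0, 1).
Number of paths = 169911

A monotone lattice path from (0, 0) to (26, 5) consists of 26 east steps and 5 north steps in some order, so it is determined by which 26 of the 31 steps are east. The count is C(31, 26) = 169911.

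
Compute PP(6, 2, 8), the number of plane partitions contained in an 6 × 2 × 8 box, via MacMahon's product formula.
PP(6, 2, 8) = 2147145

Evaluate the triple product over i = 1..6, j = 1..2, k = 1..8. The factors are (2/1) · (3/2) · (4/3) · (5/4) · (6/5) · (7/6) · (8/7) · (9/8) · … (96 factors total). The numerators and denominators telescope so the product is an integer; carrying out the multiplication exactly gives PP(6, 2, 8) = 2147145.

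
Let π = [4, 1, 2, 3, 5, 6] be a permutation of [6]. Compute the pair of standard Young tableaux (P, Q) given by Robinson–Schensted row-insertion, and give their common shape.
P = [1, 2, 3, 5, 6] / [4];  Q = [1, 3, 4, 5, 6] / [2];  common shape = (5, 1)

Row-insert the values π_1, π_2, … into P one at a time, bumping the leftmost entry strictly greater than the inserted value down to the next row. The recording tableau Q records, in position (i, j), the step at which that cell was added to P.
  Insert 4 (step 1): P = [4];  Q = [1]
  Insert 1 (step 2): P = [1] / [4];  Q = [1] / [2]
  Insert 2 (step 3): P = [1, 2] / [4];  Q = [1, 3] / [2]
  Insert 3 (step 4): P = [1, 2, 3] / [4];  Q = [1, 3, 4] / [2]
  Insert 5 (step 5): P = [1, 2, 3, 5] / [4];  Q = [1, 3, 4, 5] / [2]
  Insert 6 (step 6): P = [1, 2, 3, 5, 6] / [4];  Q = [1, 3, 4, 5, 6] / [2]
Final shape: (5, 1).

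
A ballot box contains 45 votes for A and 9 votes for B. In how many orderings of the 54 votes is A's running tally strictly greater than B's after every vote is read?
Strict-lead orderings = 3545290840

Total orderings of the 54 votes with 45 for A: C(54, 45) = 5317936260. By the Bertrand ballot formula (Cycle Lemma / reflection principle), the number of orderings in which A is strictly ahead of B throughout is (p − q)/(p + q) · C(p + q, p) = (45 − 9)/(45 + 9) · 5317936260 = 3545290840.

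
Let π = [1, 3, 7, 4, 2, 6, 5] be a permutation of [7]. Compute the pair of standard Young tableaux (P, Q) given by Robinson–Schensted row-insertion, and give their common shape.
P = [1, 2, 4, 5] / [3, 6] / [7];  Q = [1, 2, 3, 6] / [4, 7] / [5];  common shape = (4, 2, 1)

Row-insert the values π_1, π_2, … into P one at a time, bumping the leftmost entry strictly greater than the inserted value down to the next row. The recording tableau Q records, in position (i, j), the step at which that cell was added to P.
  Insert 1 (step 1): P = [1];  Q = [1]
  Insert 3 (step 2): P = [1, 3];  Q = [1, 2]
  Insert 7 (step 3): P = [1, 3, 7];  Q = [1, 2, 3]
  Insert 4 (step 4): P = [1, 3, 4] / [7];  Q = [1, 2, 3] / [4]
  Insert 2 (step 5): P = [1, 2, 4] / [3] / [7];  Q = [1, 2, 3] / [4] / [5]
  Insert 6 (step 6): P = [1, 2, 4, 6] / [3] / [7];  Q = [1, 2, 3, 6] / [4] / [5]
  Insert 5 (step 7): P = [1, 2, 4, 5] / [3, 6] / [7];  Q = [1, 2, 3, 6] / [4, 7] / [5]
Final shape: (4, 2, 1).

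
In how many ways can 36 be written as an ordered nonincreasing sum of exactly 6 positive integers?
p(36, 6 parts) = 1206

Partitions of n into exactly k parts are in bijection with partitions of n − k into at most k parts (subtract 1 from each part). So p(36, exactly 6) = p(30, parts ≤ 6). Computing via the recurrence p(m, j) = p(m, j−1) + p(m−j, j) gives 1206.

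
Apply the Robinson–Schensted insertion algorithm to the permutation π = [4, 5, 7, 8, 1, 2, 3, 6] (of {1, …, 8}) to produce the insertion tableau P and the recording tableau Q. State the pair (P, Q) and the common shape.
P = [1, 2, 3, 6] / [4, 5, 7, 8];  Q = [1, 2, 3, 4] / [5, 6, 7, 8];  common shape = (4, 4)

Row-insert the values π_1, π_2, … into P one at a time, bumping the leftmost entry strictly greater than the inserted value down to the next row. The recording tableau Q records, in position (i, j), the step at which that cell was added to P.
  Insert 4 (step 1): P = [4];  Q = [1]
  Insert 5 (step 2): P = [4, 5];  Q = [1, 2]
  Insert 7 (step 3): P = [4, 5, 7];  Q = [1, 2, 3]
  Insert 8 (step 4): P = [4, 5, 7, 8];  Q = [1, 2, 3, 4]
  Insert 1 (step 5): P = [1, 5, 7, 8] / [4];  Q = [1, 2, 3, 4] / [5]
  Insert 2 (step 6): P = [1, 2, 7, 8] / [4, 5];  Q = [1, 2, 3, 4] / [5, 6]
  Insert 3 (step 7): P = [1, 2, 3, 8] / [4, 5, 7];  Q = [1, 2, 3, 4] / [5, 6, 7]
  Insert 6 (step 8): P = [1, 2, 3, 6] / [4, 5, 7, 8];  Q = [1, 2, 3, 4] / [5, 6, 7, 8]
Final shape: (4, 4).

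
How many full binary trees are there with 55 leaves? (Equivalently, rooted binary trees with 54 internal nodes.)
C_54 = 451959718027953471447609509424

These full binary trees are counted by the Catalan number C_n = (1/(n + 1)) · C(2n, n). For n = 54: C_54 = (1/55) · C(108, 54) = 24857784491537440929618523018320/55 = 451959718027953471447609509424.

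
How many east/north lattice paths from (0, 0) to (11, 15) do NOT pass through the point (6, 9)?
Number of paths = 5413850

Total paths from (0, 0) to (11, 15): C(26, 11) = 7726160. Paths through (6, 9): (paths (0, 0) → (6, 9)) × (paths (6, 9) → (11, 15)) = C(15, 6) · C(11, 5) = 5005 · 462 = 2312310. Avoidance count = 7726160 − 2312310 = 5413850.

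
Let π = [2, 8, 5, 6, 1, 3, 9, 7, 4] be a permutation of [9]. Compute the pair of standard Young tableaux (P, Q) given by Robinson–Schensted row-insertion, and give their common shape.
P = [1, 3, 4, 7] / [2, 5, 6] / [8, 9];  Q = [1, 2, 4, 7] / [3, 6, 8] / [5, 9];  common shape = (4, 3, 2)

Row-insert the values π_1, π_2, … into P one at a time, bumping the leftmost entry strictly greater than the inserted value down to the next row. The recording tableau Q records, in position (i, j), the step at which that cell was added to P.
  Insert 2 (step 1): P = [2];  Q = [1]
  Insert 8 (step 2): P = [2, 8];  Q = [1, 2]
  Insert 5 (step 3): P = [2, 5] / [8];  Q = [1, 2] / [3]
  Insert 6 (step 4): P = [2, 5, 6] / [8];  Q = [1, 2, 4] / [3]
  Insert 1 (step 5): P = [1, 5, 6] / [2] / [8];  Q = [1, 2, 4] / [3] / [5]
  Insert 3 (step 6): P = [1, 3, 6] / [2, 5] / [8];  Q = [1, 2, 4] / [3, 6] / [5]
  Insert 9 (step 7): P = [1, 3, 6, 9] / [2, 5] / [8];  Q = [1, 2, 4, 7] / [3, 6] / [5]
  Insert 7 (step 8): P = [1, 3, 6, 7] / [2, 5, 9] / [8];  Q = [1, 2, 4, 7] / [3, 6, 8] / [5]
  Insert 4 (step 9): P = [1, 3, 4, 7] / [2, 5, 6] / [8, 9];  Q = [1, 2, 4, 7] / [3, 6, 8] / [5, 9]
Final shape: (4, 3, 2).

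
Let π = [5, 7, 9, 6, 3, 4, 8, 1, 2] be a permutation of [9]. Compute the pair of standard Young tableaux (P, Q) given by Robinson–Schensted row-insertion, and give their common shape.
P = [1, 2, 8] / [3, 4, 9] / [5, 6] / [7];  Q = [1, 2, 3] / [4, 6, 7] / [5, 9] / [8];  common shape = (3, 3, 2, 1)

Row-insert the values π_1, π_2, … into P one at a time, bumping the leftmost entry strictly greater than the inserted value down to the next row. The recording tableau Q records, in position (i, j), the step at which that cell was added to P.
  Insert 5 (step 1): P = [5];  Q = [1]
  Insert 7 (step 2): P = [5, 7];  Q = [1, 2]
  Insert 9 (step 3): P = [5, 7, 9];  Q = [1, 2, 3]
  Insert 6 (step 4): P = [5, 6, 9] / [7];  Q = [1, 2, 3] / [4]
  Insert 3 (step 5): P = [3, 6, 9] / [5] / [7];  Q = [1, 2, 3] / [4] / [5]
  Insert 4 (step 6): P = [3, 4, 9] / [5, 6] / [7];  Q = [1, 2, 3] / [4, 6] / [5]
  Insert 8 (step 7): P = [3, 4, 8] / [5, 6, 9] / [7];  Q = [1, 2, 3] / [4, 6, 7] / [5]
  Insert 1 (step 8): P = [1, 4, 8] / [3, 6, 9] / [5] / [7];  Q = [1, 2, 3] / [4, 6, 7] / [5] / [8]
  Insert 2 (step 9): P = [1, 2, 8] / [3, 4, 9] / [5, 6] / [7];  Q = [1, 2, 3] / [4, 6, 7] / [5, 9] / [8]
Final shape: (3, 3, 2, 1).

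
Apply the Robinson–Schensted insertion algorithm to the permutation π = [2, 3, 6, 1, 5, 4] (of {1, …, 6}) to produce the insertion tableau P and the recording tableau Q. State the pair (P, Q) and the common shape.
P = [1, 3, 4] / [2, 5] / [6];  Q = [1, 2, 3] / [4, 5] / [6];  common shape = (3, 2, 1)

Row-insert the values π_1, π_2, … into P one at a time, bumping the leftmost entry strictly greater than the inserted value down to the next row. The recording tableau Q records, in position (i, j), the step at which that cell was added to P.
  Insert 2 (step 1): P = [2];  Q = [1]
  Insert 3 (step 2): P = [2, 3];  Q = [1, 2]
  Insert 6 (step 3): P = [2, 3, 6];  Q = [1, 2, 3]
  Insert 1 (step 4): P = [1, 3, 6] / [2];  Q = [1, 2, 3] / [4]
  Insert 5 (step 5): P = [1, 3, 5] / [2, 6];  Q = [1, 2, 3] / [4, 5]
  Insert 4 (step 6): P = [1, 3, 4] / [2, 5] / [6];  Q = [1, 2, 3] / [4, 5] / [6]
Final shape: (3, 2, 1).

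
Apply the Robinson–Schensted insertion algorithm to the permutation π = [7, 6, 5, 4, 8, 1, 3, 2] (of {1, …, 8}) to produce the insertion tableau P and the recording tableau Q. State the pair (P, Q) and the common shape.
P = [1, 2] / [3, 8] / [4] / [5] / [6] / [7];  Q = [1, 5] / [2, 7] / [3] / [4] / [6] / [8];  common shape = (2, 2, 1, 1, 1, 1)

Row-insert the values π_1, π_2, … into P one at a time, bumping the leftmost entry strictly greater than the inserted value down to the next row. The recording tableau Q records, in position (i, j), the step at which that cell was added to P.
  Insert 7 (step 1): P = [7];  Q = [1]
  Insert 6 (step 2): P = [6] / [7];  Q = [1] / [2]
  Insert 5 (step 3): P = [5] / [6] / [7];  Q = [1] / [2] / [3]
  Insert 4 (step 4): P = [4] / [5] / [6] / [7];  Q = [1] / [2] / [3] / [4]
  Insert 8 (step 5): P = [4, 8] / [5] / [6] / [7];  Q = [1, 5] / [2] / [3] / [4]
  Insert 1 (step 6): P = [1, 8] / [4] / [5] / [6] / [7];  Q = [1, 5] / [2] / [3] / [4] / [6]
  Insert 3 (step 7): P = [1, 3] / [4, 8] / [5] / [6] / [7];  Q = [1, 5] / [2, 7] / [3] / [4] / [6]
  Insert 2 (step 8): P = [1, 2] / [3, 8] / [4] / [5] / [6] / [7];  Q = [1, 5] / [2, 7] / [3] / [4] / [6] / [8]
Final shape: (2, 2, 1, 1, 1, 1).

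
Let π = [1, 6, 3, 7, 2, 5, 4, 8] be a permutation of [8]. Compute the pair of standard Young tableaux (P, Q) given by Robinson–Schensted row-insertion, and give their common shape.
P = [1, 2, 4, 8] / [3, 5] / [6, 7];  Q = [1, 2, 4, 8] / [3, 6] / [5, 7];  common shape = (4, 2, 2)

Row-insert the values π_1, π_2, … into P one at a time, bumping the leftmost entry strictly greater than the inserted value down to the next row. The recording tableau Q records, in position (i, j), the step at which that cell was added to P.
  Insert 1 (step 1): P = [1];  Q = [1]
  Insert 6 (step 2): P = [1, 6];  Q = [1, 2]
  Insert 3 (step 3): P = [1, 3] / [6];  Q = [1, 2] / [3]
  Insert 7 (step 4): P = [1, 3, 7] / [6];  Q = [1, 2, 4] / [3]
  Insert 2 (step 5): P = [1, 2, 7] / [3] / [6];  Q = [1, 2, 4] / [3] / [5]
  Insert 5 (step 6): P = [1, 2, 5] / [3, 7] / [6];  Q = [1, 2, 4] / [3, 6] / [5]
  Insert 4 (step 7): P = [1, 2, 4] / [3, 5] / [6, 7];  Q = [1, 2, 4] / [3, 6] / [5, 7]
  Insert 8 (step 8): P = [1, 2, 4, 8] / [3, 5] / [6, 7];  Q = [1, 2, 4, 8] / [3, 6] / [5, 7]
Final shape: (4, 2, 2).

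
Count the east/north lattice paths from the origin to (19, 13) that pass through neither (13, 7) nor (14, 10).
Number of paths = 183279264

Inclusion–exclusion. Total paths: C(32, 19) = 347373600. Through P₁: C(20, 13)·C(12, 6) = 71628480. Through P₂: C(24, 14)·C(8, 5) = 109830336. Since P₁ is strictly southwest of P₂, a monotone path through both must visit P₁ then P₂; paths through both = C(20, 13)·C(4, 1)·C(8, 5) = 17364480. Avoid both = 347373600 − 71628480 − 109830336 + 17364480 = 183279264.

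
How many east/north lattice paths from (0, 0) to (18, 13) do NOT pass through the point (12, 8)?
Number of paths = 148054935

Total paths from (0, 0) to (18, 13): C(31, 18) = 206253075. Paths through (12, 8): (paths (0, 0) → (12, 8)) × (paths (12, 8) → (18, 13)) = C(20, 12) · C(11, 6) = 125970 · 462 = 58198140. Avoidance count = 206253075 − 58198140 = 148054935.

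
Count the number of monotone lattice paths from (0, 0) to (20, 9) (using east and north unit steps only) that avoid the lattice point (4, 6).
Number of paths = 9811515

Total paths from (0, 0) to (20, 9): C(29, 20) = 10015005. Paths through (4, 6): (paths (0, 0) → (4, 6)) × (paths (4, 6) → (20, 9)) = C(10, 4) · C(19, 16) = 210 · 969 = 203490. Avoidance count = 10015005 − 203490 = 9811515.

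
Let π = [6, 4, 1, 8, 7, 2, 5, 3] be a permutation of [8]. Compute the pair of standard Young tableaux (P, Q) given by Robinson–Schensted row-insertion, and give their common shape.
P = [1, 2, 3] / [4, 5] / [6, 7] / [8];  Q = [1, 4, 7] / [2, 5] / [3, 6] / [8];  common shape = (3, 2, 2, 1)

Row-insert the values π_1, π_2, … into P one at a time, bumping the leftmost entry strictly greater than the inserted value down to the next row. The recording tableau Q records, in position (i, j), the step at which that cell was added to P.
  Insert 6 (step 1): P = [6];  Q = [1]
  Insert 4 (step 2): P = [4] / [6];  Q = [1] / [2]
  Insert 1 (step 3): P = [1] / [4] / [6];  Q = [1] / [2] / [3]
  Insert 8 (step 4): P = [1, 8] / [4] / [6];  Q = [1, 4] / [2] / [3]
  Insert 7 (step 5): P = [1, 7] / [4, 8] / [6];  Q = [1, 4] / [2, 5] / [3]
  Insert 2 (step 6): P = [1, 2] / [4, 7] / [6, 8];  Q = [1, 4] / [2, 5] / [3, 6]
  Insert 5 (step 7): P = [1, 2, 5] / [4, 7] / [6, 8];  Q = [1, 4, 7] / [2, 5] / [3, 6]
  Insert 3 (step 8): P = [1, 2, 3] / [4, 5] / [6, 7] / [8];  Q = [1, 4, 7] / [2, 5] / [3, 6] / [8]
Final shape: (3, 2, 2, 1).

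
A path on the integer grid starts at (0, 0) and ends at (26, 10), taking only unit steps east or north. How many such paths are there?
Number of paths = 254186856

A monotone lattice path from (0, 0) to (26, 10) consists of 26 east steps and 10 north steps in some order, so it is determined by which 26 of the 36 steps are east. The count is C(36, 26) = 254186856.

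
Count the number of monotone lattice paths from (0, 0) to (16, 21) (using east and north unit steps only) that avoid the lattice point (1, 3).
Number of paths = 8727141390

Total paths from (0, 0) to (16, 21): C(37, 16) = 12875774670. Paths through (1, 3): (paths (0, 0) → (1, 3)) × (paths (1, 3) → (16, 21)) = C(4, 1) · C(33, 15) = 4 · 1037158320 = 4148633280. Avoidance count = 12875774670 − 4148633280 = 8727141390.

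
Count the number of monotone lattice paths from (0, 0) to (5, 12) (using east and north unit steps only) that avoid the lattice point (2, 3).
Number of paths = 3988

Total paths from (0, 0) to (5, 12): C(17, 5) = 6188. Paths through (2, 3): (paths (0, 0) → (2, 3)) × (paths (2, 3) → (5, 12)) = C(5, 2) · C(12, 3) = 10 · 220 = 2200. Avoidance count = 6188 − 2200 = 3988.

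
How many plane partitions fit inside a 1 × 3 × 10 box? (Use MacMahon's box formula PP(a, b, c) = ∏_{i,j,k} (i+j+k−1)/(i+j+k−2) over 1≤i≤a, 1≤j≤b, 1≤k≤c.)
PP(1, 3, 10) = 286

Evaluate the triple product over i = 1..1, j = 1..3, k = 1..10. The factors are (2/1) · (3/2) · (4/3) · (5/4) · (6/5) · (7/6) · (8/7) · (9/8) · … (30 factors total). The numerators and denominators telescope so the product is an integer; carrying out the multiplication exactly gives PP(1, 3, 10) = 286.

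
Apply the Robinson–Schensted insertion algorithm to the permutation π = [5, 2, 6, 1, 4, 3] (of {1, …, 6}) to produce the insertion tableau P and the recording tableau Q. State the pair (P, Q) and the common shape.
P = [1, 3] / [2, 4] / [5, 6];  Q = [1, 3] / [2, 5] / [4, 6];  common shape = (2, 2, 2)

Row-insert the values π_1, π_2, … into P one at a time, bumping the leftmost entry strictly greater than the inserted value down to the next row. The recording tableau Q records, in position (i, j), the step at which that cell was added to P.
  Insert 5 (step 1): P = [5];  Q = [1]
  Insert 2 (step 2): P = [2] / [5];  Q = [1] / [2]
  Insert 6 (step 3): P = [2, 6] / [5];  Q = [1, 3] / [2]
  Insert 1 (step 4): P = [1, 6] / [2] / [5];  Q = [1, 3] / [2] / [4]
  Insert 4 (step 5): P = [1, 4] / [2, 6] / [5];  Q = [1, 3] / [2, 5] / [4]
  Insert 3 (step 6): P = [1, 3] / [2, 4] / [5, 6];  Q = [1, 3] / [2, 5] / [4, 6]
Final shape: (2, 2, 2).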